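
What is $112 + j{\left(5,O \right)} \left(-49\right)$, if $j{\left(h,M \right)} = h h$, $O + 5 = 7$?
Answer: $-1113$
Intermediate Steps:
$O = 2$ ($O = -5 + 7 = 2$)
$j{\left(h,M \right)} = h^{2}$
$112 + j{\left(5,O \right)} \left(-49\right) = 112 + 5^{2} \left(-49\right) = 112 + 25 \left(-49\right) = 112 - 1225 = -1113$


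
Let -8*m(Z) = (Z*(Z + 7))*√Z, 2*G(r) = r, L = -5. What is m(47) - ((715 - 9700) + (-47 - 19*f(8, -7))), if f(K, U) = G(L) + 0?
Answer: 17969/2 - 1269*√47/4 ≈ 6809.5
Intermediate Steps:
G(r) = r/2
f(K, U) = -5/2 (f(K, U) = (½)*(-5) + 0 = -5/2 + 0 = -5/2)
m(Z) = -Z^(3/2)*(7 + Z)/8 (m(Z) = -Z*(Z + 7)*√Z/8 = -Z*(7 + Z)*√Z/8 = -Z^(3/2)*(7 + Z)/8)
m(47) - ((715 - 9700) + (-47 - 19*f(8, -7))) = 47^(3/2)*(-7 - 1*47)/8 - ((715 - 9700) + (-47 - 19*(-5/2))) = (47*√47)*(-7 - 47)/8 - (-8985 + (-47 + 95/2)) = (⅛)*(47*√47)*(-54) - (-8985 + ½) = -1269*√47/4 - 1*(-17969/2) = -1269*√47/4 + 17969/2 = 17969/2 - 1269*√47/4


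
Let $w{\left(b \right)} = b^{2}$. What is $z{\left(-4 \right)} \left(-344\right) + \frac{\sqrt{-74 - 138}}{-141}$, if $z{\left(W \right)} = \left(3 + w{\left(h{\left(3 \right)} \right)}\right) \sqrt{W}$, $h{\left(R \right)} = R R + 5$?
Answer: $\frac{2 i \left(-9652296 - \sqrt{53}\right)}{141} \approx - 1.3691 \cdot 10^{5} i$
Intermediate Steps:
$h{\left(R \right)} = 5 + R^{2}$ ($h{\left(R \right)} = R^{2} + 5 = 5 + R^{2}$)
$z{\left(W \right)} = 199 \sqrt{W}$ ($z{\left(W \right)} = \left(3 + \left(5 + 3^{2}\right)^{2}\right) \sqrt{W} = \left(3 + \left(5 + 9\right)^{2}\right) \sqrt{W} = \left(3 + 14^{2}\right) \sqrt{W} = \left(3 + 196\right) \sqrt{W} = 199 \sqrt{W}$)
$z{\left(-4 \right)} \left(-344\right) + \frac{\sqrt{-74 - 138}}{-141} = 199 \sqrt{-4} \left(-344\right) + \frac{\sqrt{-74 - 138}}{-141} = 199 \cdot 2 i \left(-344\right) + \sqrt{-212} \left(- \frac{1}{141}\right) = 398 i \left(-344\right) + 2 i \sqrt{53} \left(- \frac{1}{141}\right) = - 136912 i - \frac{2 i \sqrt{53}}{141}$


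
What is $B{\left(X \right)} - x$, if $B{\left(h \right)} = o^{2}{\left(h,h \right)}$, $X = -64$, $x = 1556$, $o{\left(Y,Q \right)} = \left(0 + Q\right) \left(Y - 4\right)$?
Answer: $18938348$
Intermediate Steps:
$o{\left(Y,Q \right)} = Q \left(-4 + Y\right)$
$B{\left(h \right)} = h^{2} \left(-4 + h\right)^{2}$ ($B{\left(h \right)} = \left(h \left(-4 + h\right)\right)^{2} = h^{2} \left(-4 + h\right)^{2}$)
$B{\left(X \right)} - x = \left(-64\right)^{2} \left(-4 - 64\right)^{2} - 1556 = 4096 \left(-68\right)^{2} - 1556 = 4096 \cdot 4624 - 1556 = 18939904 - 1556 = 18938348$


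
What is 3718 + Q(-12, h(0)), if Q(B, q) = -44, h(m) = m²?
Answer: 3674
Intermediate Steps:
3718 + Q(-12, h(0)) = 3718 - 44 = 3674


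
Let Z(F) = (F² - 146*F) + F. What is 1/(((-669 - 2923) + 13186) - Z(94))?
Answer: 1/14388 ≈ 6.9502e-5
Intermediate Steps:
Z(F) = F² - 145*F
1/(((-669 - 2923) + 13186) - Z(94)) = 1/(((-669 - 2923) + 13186) - 94*(-145 + 94)) = 1/((-3592 + 13186) - 94*(-51)) = 1/(9594 - 1*(-4794)) = 1/(9594 + 4794) = 1/14388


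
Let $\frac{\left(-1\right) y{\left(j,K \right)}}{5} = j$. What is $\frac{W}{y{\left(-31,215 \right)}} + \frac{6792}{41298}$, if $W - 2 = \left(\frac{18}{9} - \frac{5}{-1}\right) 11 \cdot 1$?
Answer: $\frac{719217}{1066865} \approx 0.67414$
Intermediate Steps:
$y{\left(j,K \right)} = - 5 j$
$W = 79$ ($W = 2 + \left(\frac{18}{9} - \frac{5}{-1}\right) 11 \cdot 1 = 2 + \left(18 \cdot \frac{1}{9} - -5\right) 11 \cdot 1 = 2 + \left(2 + 5\right) 11 \cdot 1 = 2 + 7 \cdot 11 \cdot 1 = 2 + 77 \cdot 1 = 2 + 77 = 79$)
$\frac{W}{y{\left(-31,215 \right)}} + \frac{6792}{41298} = \frac{79}{\left(-5\right) \left(-31\right)} + \frac{6792}{41298} = \frac{79}{155} + 6792 \cdot \frac{1}{41298} = 79 \cdot \frac{1}{155} + \frac{1132}{6883} = \frac{79}{155} + \frac{1132}{6883} = \frac{719217}{1066865}$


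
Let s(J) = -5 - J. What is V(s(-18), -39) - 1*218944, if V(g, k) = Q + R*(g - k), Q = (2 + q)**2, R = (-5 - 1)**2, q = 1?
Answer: -217063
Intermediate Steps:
R = 36 (R = (-6)**2 = 36)
Q = 9 (Q = (2 + 1)**2 = 3**2 = 9)
V(g, k) = 9 - 36*k + 36*g (V(g, k) = 9 + 36*(g - k) = 9 + (-36*k + 36*g) = 9 - 36*k + 36*g)
V(s(-18), -39) - 1*218944 = (9 - 36*(-39) + 36*(-5 - 1*(-18))) - 1*218944 = (9 + 1404 + 36*(-5 + 18)) - 218944 = (9 + 1404 + 36*13) - 218944 = (9 + 1404 + 468) - 218944 = 1881 - 218944 = -217063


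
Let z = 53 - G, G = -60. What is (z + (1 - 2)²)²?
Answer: 12996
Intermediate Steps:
z = 113 (z = 53 - 1*(-60) = 53 + 60 = 113)
(z + (1 - 2)²)² = (113 + (1 - 2)²)² = (113 + (-1)²)² = (113 + 1)² = 114² = 12996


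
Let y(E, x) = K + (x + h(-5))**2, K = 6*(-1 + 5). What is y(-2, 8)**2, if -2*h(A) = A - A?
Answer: 7744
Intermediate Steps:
h(A) = 0 (h(A) = -(A - A)/2 = -1/2*0 = 0)
K = 24 (K = 6*4 = 24)
y(E, x) = 24 + x**2 (y(E, x) = 24 + (x + 0)**2 = 24 + x**2)
y(-2, 8)**2 = (24 + 8**2)**2 = (24 + 64)**2 = 88**2 = 7744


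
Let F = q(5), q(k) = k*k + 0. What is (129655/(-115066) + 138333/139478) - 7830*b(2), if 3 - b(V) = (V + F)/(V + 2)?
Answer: 235620875216519/8024587774 ≈ 29362.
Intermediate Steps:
q(k) = k² (q(k) = k² + 0 = k²)
F = 25 (F = 5² = 25)
b(V) = 3 - (25 + V)/(2 + V) (b(V) = 3 - (V + 25)/(V + 2) = 3 - (25 + V)/(2 + V))
(129655/(-115066) + 138333/139478) - 7830*b(2) = (129655/(-115066) + 138333/139478) - 7830*(-19 + 2*2)/(2 + 2) = (129655*(-1/115066) + 138333*(1/139478)) - 7830*(-19 + 4)/4 = (-129655/115066 + 138333/139478) - 7830*(¼)*(-15) = -541648778/4012293887 - 7830*(-15)/4 = -541648778/4012293887 - 1*(-58725/2) = -541648778/4012293887 + 58725/2 = 235620875216519/8024587774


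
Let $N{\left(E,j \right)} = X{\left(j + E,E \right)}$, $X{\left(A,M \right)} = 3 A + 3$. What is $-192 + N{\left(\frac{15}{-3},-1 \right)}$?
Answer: $-207$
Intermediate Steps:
$X{\left(A,M \right)} = 3 + 3 A$
$N{\left(E,j \right)} = 3 + 3 E + 3 j$ ($N{\left(E,j \right)} = 3 + 3 \left(j + E\right) = 3 + 3 \left(E + j\right) = 3 + \left(3 E + 3 j\right) = 3 + 3 E + 3 j$)
$-192 + N{\left(\frac{15}{-3},-1 \right)} = -192 + \left(3 + 3 \frac{15}{-3} + 3 \left(-1\right)\right) = -192 + \left(3 + 3 \cdot 15 \left(- \frac{1}{3}\right) - 3\right) = -192 + \left(3 + 3 \left(-5\right) - 3\right) = -192 - 15 = -207$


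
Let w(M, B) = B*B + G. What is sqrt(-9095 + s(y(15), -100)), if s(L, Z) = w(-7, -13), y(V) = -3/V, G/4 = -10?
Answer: I*sqrt(8966) ≈ 94.689*I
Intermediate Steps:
G = -40 (G = 4*(-10) = -40)
w(M, B) = -40 + B**2 (w(M, B) = B*B - 40 = B**2 - 40 = -40 + B**2)
s(L, Z) = 129 (s(L, Z) = -40 + (-13)**2 = -40 + 169 = 129)
sqrt(-9095 + s(y(15), -100)) = sqrt(-9095 + 129) = sqrt(-8966) = I*sqrt(8966)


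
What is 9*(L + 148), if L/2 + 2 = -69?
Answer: 54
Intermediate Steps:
L = -142 (L = -4 + 2*(-69) = -4 - 138 = -142)
9*(L + 148) = 9*(-142 + 148) = 9*6 = 54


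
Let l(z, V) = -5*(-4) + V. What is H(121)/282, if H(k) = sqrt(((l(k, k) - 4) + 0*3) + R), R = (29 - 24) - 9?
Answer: sqrt(133)/282 ≈ 0.040896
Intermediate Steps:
l(z, V) = 20 + V
R = -4 (R = 5 - 9 = -4)
H(k) = sqrt(12 + k) (H(k) = sqrt((((20 + k) - 4) + 0*3) - 4) = sqrt(((16 + k) + 0) - 4) = sqrt((16 + k) - 4) = sqrt(12 + k))
H(121)/282 = sqrt(12 + 121)/282 = sqrt(133)/282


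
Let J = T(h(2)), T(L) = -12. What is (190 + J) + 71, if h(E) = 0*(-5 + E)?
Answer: 249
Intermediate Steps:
h(E) = 0
J = -12
(190 + J) + 71 = (190 - 12) + 71 = 178 + 71 = 249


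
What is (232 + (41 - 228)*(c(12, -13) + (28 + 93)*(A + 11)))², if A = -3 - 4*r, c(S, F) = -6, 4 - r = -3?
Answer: 206019763236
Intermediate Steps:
r = 7 (r = 4 - 1*(-3) = 4 + 3 = 7)
A = -31 (A = -3 - 4*7 = -3 - 28 = -31)
(232 + (41 - 228)*(c(12, -13) + (28 + 93)*(A + 11)))² = (232 + (41 - 228)*(-6 + (28 + 93)*(-31 + 11)))² = (232 - 187*(-6 + 121*(-20)))² = (232 - 187*(-6 - 2420))² = (232 - 187*(-2426))² = (232 + 453662)² = 453894² = 206019763236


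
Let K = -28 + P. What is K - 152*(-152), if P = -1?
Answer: 23075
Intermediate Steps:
K = -29 (K = -28 - 1 = -29)
K - 152*(-152) = -29 - 152*(-152) = -29 + 23104 = 23075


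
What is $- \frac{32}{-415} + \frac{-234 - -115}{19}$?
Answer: $- \frac{48777}{7885} \approx -6.1861$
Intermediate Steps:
$- \frac{32}{-415} + \frac{-234 - -115}{19} = \left(-32\right) \left(- \frac{1}{415}\right) + \left(-234 + 115\right) \frac{1}{19} = \frac{32}{415} - \frac{119}{19} = - \frac{48777}{7885}$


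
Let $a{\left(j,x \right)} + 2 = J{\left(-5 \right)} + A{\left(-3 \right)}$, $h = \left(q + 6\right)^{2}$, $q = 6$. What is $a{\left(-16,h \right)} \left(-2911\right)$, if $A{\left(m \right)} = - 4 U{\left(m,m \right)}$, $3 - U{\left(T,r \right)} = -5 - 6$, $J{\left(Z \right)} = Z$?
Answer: $183393$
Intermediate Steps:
$h = 144$ ($h = \left(6 + 6\right)^{2} = 12^{2} = 144$)
$U{\left(T,r \right)} = 14$ ($U{\left(T,r \right)} = 3 - \left(-5 - 6\right) = 3 - -11 = 3 + 11 = 14$)
$A{\left(m \right)} = -56$ ($A{\left(m \right)} = \left(-4\right) 14 = -56$)
$a{\left(j,x \right)} = -63$ ($a{\left(j,x \right)} = -2 - 61 = -63$)
$a{\left(-16,h \right)} \left(-2911\right) = \left(-63\right) \left(-2911\right) = 183393$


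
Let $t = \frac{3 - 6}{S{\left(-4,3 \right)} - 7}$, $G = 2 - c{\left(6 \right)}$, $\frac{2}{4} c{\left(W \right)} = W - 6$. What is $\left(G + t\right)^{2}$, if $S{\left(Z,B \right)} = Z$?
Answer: $\frac{625}{121} \approx 5.1653$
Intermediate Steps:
$c{\left(W \right)} = -12 + 2 W$ ($c{\left(W \right)} = 2 \left(W - 6\right) = 2 \left(-6 + W\right) = -12 + 2 W$)
$G = 2$ ($G = 2 - \left(-12 + 2 \cdot 6\right) = 2 - \left(-12 + 12\right) = 2 - 0 = 2 + 0 = 2$)
$t = \frac{3}{11}$ ($t = \frac{3 - 6}{-4 - 7} = - \frac{3}{-11} = \left(-3\right) \left(- \frac{1}{11}\right) = \frac{3}{11} \approx 0.27273$)
$\left(G + t\right)^{2} = \left(2 + \frac{3}{11}\right)^{2} = \left(\frac{25}{11}\right)^{2} = \frac{625}{121}$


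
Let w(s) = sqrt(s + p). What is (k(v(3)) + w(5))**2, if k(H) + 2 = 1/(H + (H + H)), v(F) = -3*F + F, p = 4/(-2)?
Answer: 2341/324 - 37*sqrt(3)/9 ≈ 0.10466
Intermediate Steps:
p = -2 (p = 4*(-1/2) = -2)
v(F) = -2*F
k(H) = -2 + 1/(3*H) (k(H) = -2 + 1/(H + (H + H)) = -2 + 1/(H + 2*H) = -2 + 1/(3*H))
w(s) = sqrt(-2 + s) (w(s) = sqrt(s - 2) = sqrt(-2 + s))
(k(v(3)) + w(5))**2 = ((-2 + 1/(3*((-2*3)))) + sqrt(-2 + 5))**2 = ((-2 + (1/3)/(-6)) + sqrt(3))**2 = ((-2 + (1/3)*(-1/6)) + sqrt(3))**2 = ((-2 - 1/18) + sqrt(3))**2 = (-37/18 + sqrt(3))**2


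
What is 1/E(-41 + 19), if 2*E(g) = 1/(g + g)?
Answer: -88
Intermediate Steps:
E(g) = 1/(4*g) (E(g) = 1/(2*(g + g)) = 1/(2*((2*g))) = (1/(2*g))/2 = 1/(4*g))
1/E(-41 + 19) = 1/(1/(4*(-41 + 19))) = 1/((¼)/(-22)) = 1/((¼)*(-1/22)) = 1/(-1/88) = -88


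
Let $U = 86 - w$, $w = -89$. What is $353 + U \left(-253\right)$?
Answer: $-43922$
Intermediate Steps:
$U = 175$ ($U = 86 - -89 = 86 + 89 = 175$)
$353 + U \left(-253\right) = 353 + 175 \left(-253\right) = 353 - 44275 = -43922$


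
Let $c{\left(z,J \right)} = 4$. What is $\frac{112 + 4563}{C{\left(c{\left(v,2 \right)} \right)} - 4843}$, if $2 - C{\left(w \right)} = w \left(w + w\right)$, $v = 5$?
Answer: $- \frac{425}{443} \approx -0.95937$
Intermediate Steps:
$C{\left(w \right)} = 2 - 2 w^{2}$ ($C{\left(w \right)} = 2 - w \left(w + w\right) = 2 - w 2 w = 2 - 2 w^{2}$)
$\frac{112 + 4563}{C{\left(c{\left(v,2 \right)} \right)} - 4843} = \frac{112 + 4563}{\left(2 - 2 \cdot 4^{2}\right) - 4843} = \frac{4675}{\left(2 - 32\right) - 4843} = \frac{4675}{-30 - 4843} = \frac{4675}{-4873} = 4675 \left(- \frac{1}{4873}\right) = - \frac{425}{443}$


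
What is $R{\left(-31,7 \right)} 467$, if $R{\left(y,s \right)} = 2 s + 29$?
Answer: $20081$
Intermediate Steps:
$R{\left(y,s \right)} = 29 + 2 s$
$R{\left(-31,7 \right)} 467 = \left(29 + 2 \cdot 7\right) 467 = \left(29 + 14\right) 467 = 43 \cdot 467 = 20081$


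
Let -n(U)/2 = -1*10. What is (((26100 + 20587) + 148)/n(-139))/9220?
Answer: 9367/36880 ≈ 0.25399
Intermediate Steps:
n(U) = 20 (n(U) = -(-2)*10 = -2*(-10) = 20)
(((26100 + 20587) + 148)/n(-139))/9220 = (((26100 + 20587) + 148)/20)/9220 = ((46687 + 148)*(1/20))*(1/9220) = (46835*(1/20))*(1/9220) = (9367/4)*(1/9220) = 9367/36880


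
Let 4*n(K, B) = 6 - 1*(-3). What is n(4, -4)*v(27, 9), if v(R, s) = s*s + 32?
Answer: 1017/4 ≈ 254.25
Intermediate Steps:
v(R, s) = 32 + s² (v(R, s) = s² + 32 = 32 + s²)
n(K, B) = 9/4 (n(K, B) = (6 - 1*(-3))/4 = (6 + 3)/4 = (¼)*9 = 9/4)
n(4, -4)*v(27, 9) = 9*(32 + 9²)/4 = 9*(32 + 81)/4 = (9/4)*113 = 1017/4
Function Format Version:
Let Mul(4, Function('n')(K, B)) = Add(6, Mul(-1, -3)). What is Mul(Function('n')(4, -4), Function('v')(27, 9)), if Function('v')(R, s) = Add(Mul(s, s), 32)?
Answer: Rational(1017, 4) ≈ 254.25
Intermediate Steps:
Function('v')(R, s) = Add(32, Pow(s, 2)) (Function('v')(R, s) = Add(Pow(s, 2), 32) = Add(32, Pow(s, 2)))
Function('n')(K, B) = Rational(9, 4) (Function('n')(K, B) = Mul(Rational(1, 4), Add(6, Mul(-1, -3))) = Mul(Rational(1, 4), Add(6, 3)) = Mul(Rational(1, 4), 9) = Rational(9, 4))
Mul(Function('n')(4, -4), Function('v')(27, 9)) = Mul(Rational(9, 4), Add(32, Pow(9, 2))) = Mul(Rational(9, 4), Add(32, 81)) = Mul(Rational(9, 4), 113) = Rational(1017, 4)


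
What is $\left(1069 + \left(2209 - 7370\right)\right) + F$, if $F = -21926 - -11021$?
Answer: $-14997$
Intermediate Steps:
$F = -10905$ ($F = -21926 + 11021 = -10905$)
$\left(1069 + \left(2209 - 7370\right)\right) + F = \left(1069 + \left(2209 - 7370\right)\right) - 10905 = \left(1069 - 5161\right) - 10905 = -4092 - 10905 = -14997$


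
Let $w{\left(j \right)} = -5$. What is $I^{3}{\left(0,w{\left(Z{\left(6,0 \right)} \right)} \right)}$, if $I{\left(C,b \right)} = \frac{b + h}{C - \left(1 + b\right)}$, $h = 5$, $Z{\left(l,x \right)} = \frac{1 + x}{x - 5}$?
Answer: $0$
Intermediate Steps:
$Z{\left(l,x \right)} = \frac{1 + x}{-5 + x}$
$I{\left(C,b \right)} = \frac{5 + b}{-1 + C - b}$ ($I{\left(C,b \right)} = \frac{b + 5}{C - \left(1 + b\right)} = \frac{5 + b}{-1 + C - b}$)
$I^{3}{\left(0,w{\left(Z{\left(6,0 \right)} \right)} \right)} = \left(\frac{-5 - -5}{1 - 5 - 0}\right)^{3} = \left(\frac{-5 + 5}{1 - 5 + 0}\right)^{3} = \left(\frac{1}{-4} \cdot 0\right)^{3} = \left(\left(- \frac{1}{4}\right) 0\right)^{3} = 0^{3} = 0$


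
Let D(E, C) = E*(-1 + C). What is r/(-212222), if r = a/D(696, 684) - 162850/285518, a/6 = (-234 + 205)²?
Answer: 218313089/82770312560536 ≈ 2.6376e-6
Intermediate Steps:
a = 5046 (a = 6*(-234 + 205)² = 6*(-29)² = 6*841 = 5046)
r = -218313089/390017588 (r = 5046/((696*(-1 + 684))) - 162850/285518 = 5046/((696*683)) - 162850*1/285518 = 5046/475368 - 81425/142759 = 5046*(1/475368) - 81425/142759 = 29/2732 - 81425/142759 = -218313089/390017588 ≈ -0.55975)
r/(-212222) = -218313089/390017588/(-212222) = -218313089/390017588*(-1/212222) = 218313089/82770312560536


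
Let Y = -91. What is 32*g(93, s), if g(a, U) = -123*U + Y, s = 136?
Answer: -538208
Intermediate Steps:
g(a, U) = -91 - 123*U (g(a, U) = -123*U - 91 = -91 - 123*U)
32*g(93, s) = 32*(-91 - 123*136) = 32*(-91 - 16728) = 32*(-16819) = -538208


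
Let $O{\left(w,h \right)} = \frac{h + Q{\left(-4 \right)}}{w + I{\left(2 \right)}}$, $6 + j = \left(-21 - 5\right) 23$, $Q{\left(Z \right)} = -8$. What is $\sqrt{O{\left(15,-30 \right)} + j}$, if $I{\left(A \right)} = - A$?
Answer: $\frac{i \sqrt{102570}}{13} \approx 24.636 i$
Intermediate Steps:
$j = -604$ ($j = -6 + \left(-21 - 5\right) 23 = -6 - 598 = -604$)
$O{\left(w,h \right)} = \frac{-8 + h}{-2 + w}$ ($O{\left(w,h \right)} = \frac{h - 8}{w - 2} = \frac{-8 + h}{w - 2} = \frac{-8 + h}{-2 + w}$)
$\sqrt{O{\left(15,-30 \right)} + j} = \sqrt{\frac{-8 - 30}{-2 + 15} - 604} = \sqrt{\frac{1}{13} \left(-38\right) - 604} = \sqrt{- \frac{38}{13} - 604} = \sqrt{- \frac{7890}{13}} = \frac{i \sqrt{102570}}{13}$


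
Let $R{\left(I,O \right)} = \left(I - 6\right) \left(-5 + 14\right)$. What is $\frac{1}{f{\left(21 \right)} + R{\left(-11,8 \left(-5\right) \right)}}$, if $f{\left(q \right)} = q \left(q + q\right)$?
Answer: $\frac{1}{729} \approx 0.0013717$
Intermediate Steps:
$R{\left(I,O \right)} = -54 + 9 I$ ($R{\left(I,O \right)} = \left(-6 + I\right) 9 = -54 + 9 I$)
$f{\left(q \right)} = 2 q^{2}$ ($f{\left(q \right)} = q 2 q = 2 q^{2}$)
$\frac{1}{f{\left(21 \right)} + R{\left(-11,8 \left(-5\right) \right)}} = \frac{1}{2 \cdot 21^{2} + \left(-54 + 9 \left(-11\right)\right)} = \frac{1}{2 \cdot 441 - 153} = \frac{1}{882 - 153} = \frac{1}{729}$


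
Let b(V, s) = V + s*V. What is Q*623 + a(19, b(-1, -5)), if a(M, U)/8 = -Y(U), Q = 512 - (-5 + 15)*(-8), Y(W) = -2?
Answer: 368832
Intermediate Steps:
b(V, s) = V + V*s
Q = 592 (Q = 512 - 10*(-8) = 512 - 1*(-80) = 512 + 80 = 592)
a(M, U) = 16 (a(M, U) = 8*(-1*(-2)) = 8*2 = 16)
Q*623 + a(19, b(-1, -5)) = 592*623 + 16 = 368816 + 16 = 368832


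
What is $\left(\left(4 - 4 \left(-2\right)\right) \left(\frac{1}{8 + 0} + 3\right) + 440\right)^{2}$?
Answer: $\frac{912025}{4} \approx 2.2801 \cdot 10^{5}$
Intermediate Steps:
$\left(\left(4 - 4 \left(-2\right)\right) \left(\frac{1}{8 + 0} + 3\right) + 440\right)^{2} = \left(\left(4 - -8\right) \left(\frac{1}{8} + 3\right) + 440\right)^{2} = \left(\left(4 + 8\right) \left(\frac{1}{8} + 3\right) + 440\right)^{2} = \left(12 \cdot \frac{25}{8} + 440\right)^{2} = \left(\frac{75}{2} + 440\right)^{2} = \left(\frac{955}{2}\right)^{2} = \frac{912025}{4}$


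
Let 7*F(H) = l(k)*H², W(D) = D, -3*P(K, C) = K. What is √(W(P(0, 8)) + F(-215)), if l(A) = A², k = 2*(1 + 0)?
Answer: 430*√7/7 ≈ 162.52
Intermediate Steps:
k = 2 (k = 2*1 = 2)
P(K, C) = -K/3
F(H) = 4*H²/7 (F(H) = (2²*H²)/7 = (4*H²)/7 = 4*H²/7)
√(W(P(0, 8)) + F(-215)) = √(-⅓*0 + (4/7)*(-215)²) = √(0 + (4/7)*46225) = √(0 + 184900/7) = √(184900/7) = 430*√7/7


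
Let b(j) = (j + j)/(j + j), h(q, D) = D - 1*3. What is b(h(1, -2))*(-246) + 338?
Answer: 92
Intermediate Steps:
h(q, D) = -3 + D (h(q, D) = D - 3 = -3 + D)
b(j) = 1 (b(j) = (2*j)/((2*j)) = (2*j)*(1/(2*j)) = 1)
b(h(1, -2))*(-246) + 338 = 1*(-246) + 338 = -246 + 338 = 92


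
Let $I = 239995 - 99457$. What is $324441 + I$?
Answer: $464979$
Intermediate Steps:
$I = 140538$
$324441 + I = 324441 + 140538 = 464979$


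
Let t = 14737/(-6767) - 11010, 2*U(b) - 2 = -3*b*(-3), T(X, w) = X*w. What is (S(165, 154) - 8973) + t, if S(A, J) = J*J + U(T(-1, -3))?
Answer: 50689191/13534 ≈ 3745.3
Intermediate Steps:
U(b) = 1 + 9*b/2 (U(b) = 1 + (-3*b*(-3))/2 = 1 + (9*b)/2 = 1 + 9*b/2)
t = -74519407/6767 (t = 14737*(-1/6767) - 11010 = -14737/6767 - 11010 = -74519407/6767 ≈ -11012.)
S(A, J) = 29/2 + J**2 (S(A, J) = J*J + (1 + 9*(-1*(-3))/2) = J**2 + (1 + (9/2)*3) = J**2 + (1 + 27/2) = J**2 + 29/2 = 29/2 + J**2)
(S(165, 154) - 8973) + t = ((29/2 + 154**2) - 8973) - 74519407/6767 = ((29/2 + 23716) - 8973) - 74519407/6767 = (47461/2 - 8973) - 74519407/6767 = 29515/2 - 74519407/6767 = 50689191/13534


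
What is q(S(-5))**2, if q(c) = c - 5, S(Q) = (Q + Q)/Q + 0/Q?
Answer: 9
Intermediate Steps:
S(Q) = 2 (S(Q) = (2*Q)/Q + 0 = 2 + 0 = 2)
q(c) = -5 + c
q(S(-5))**2 = (-5 + 2)**2 = (-3)**2 = 9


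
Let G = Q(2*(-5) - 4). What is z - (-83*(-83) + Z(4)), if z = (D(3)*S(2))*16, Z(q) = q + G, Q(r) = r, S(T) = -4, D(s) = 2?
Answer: -7007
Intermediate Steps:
G = -14 (G = 2*(-5) - 4 = -10 - 4 = -14)
Z(q) = -14 + q (Z(q) = q - 14 = -14 + q)
z = -128 (z = (2*(-4))*16 = -8*16 = -128)
z - (-83*(-83) + Z(4)) = -128 - (-83*(-83) + (-14 + 4)) = -128 - (6889 - 10) = -128 - 1*6879 = -128 - 6879 = -7007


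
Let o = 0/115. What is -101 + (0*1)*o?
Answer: -101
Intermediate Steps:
o = 0 (o = 0*(1/115) = 0)
-101 + (0*1)*o = -101 + (0*1)*0 = -101 + 0*0 = -101 + 0 = -101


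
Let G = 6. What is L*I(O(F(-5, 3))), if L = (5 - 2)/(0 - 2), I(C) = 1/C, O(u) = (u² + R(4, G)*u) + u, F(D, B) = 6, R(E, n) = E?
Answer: -1/44 ≈ -0.022727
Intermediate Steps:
O(u) = u² + 5*u (O(u) = (u² + 4*u) + u = u² + 5*u)
L = -3/2 (L = 3/(-2) = 3*(-½) = -3/2 ≈ -1.5000)
L*I(O(F(-5, 3))) = -3*1/(6*(5 + 6))/2 = -3/(2*(6*11)) = -3/2/66 = -3/2*1/66 = -1/44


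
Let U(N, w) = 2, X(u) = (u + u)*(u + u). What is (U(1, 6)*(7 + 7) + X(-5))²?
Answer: 16384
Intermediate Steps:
X(u) = 4*u² (X(u) = (2*u)*(2*u) = 4*u²)
(U(1, 6)*(7 + 7) + X(-5))² = (2*(7 + 7) + 4*(-5)²)² = (2*14 + 4*25)² = (28 + 100)² = 128² = 16384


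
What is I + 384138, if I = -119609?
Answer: 264529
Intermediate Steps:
I + 384138 = -119609 + 384138 = 264529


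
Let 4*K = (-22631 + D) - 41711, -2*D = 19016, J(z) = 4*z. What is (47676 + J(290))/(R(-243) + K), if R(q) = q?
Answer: -97672/37411 ≈ -2.6108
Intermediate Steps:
D = -9508 (D = -½*19016 = -9508)
K = -36925/2 (K = ((-22631 - 9508) - 41711)/4 = (-32139 - 41711)/4 = (¼)*(-73850) = -36925/2 ≈ -18463.)
(47676 + J(290))/(R(-243) + K) = (47676 + 4*290)/(-243 - 36925/2) = (47676 + 1160)/(-37411/2) = 48836*(-2/37411) = -97672/37411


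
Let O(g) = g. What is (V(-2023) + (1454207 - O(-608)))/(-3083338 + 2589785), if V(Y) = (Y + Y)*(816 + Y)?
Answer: -6338337/493553 ≈ -12.842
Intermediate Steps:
V(Y) = 2*Y*(816 + Y) (V(Y) = (2*Y)*(816 + Y) = 2*Y*(816 + Y))
(V(-2023) + (1454207 - O(-608)))/(-3083338 + 2589785) = (2*(-2023)*(816 - 2023) + (1454207 - 1*(-608)))/(-3083338 + 2589785) = (2*(-2023)*(-1207) + (1454207 + 608))/(-493553) = (4883522 + 1454815)*(-1/493553) = 6338337*(-1/493553) = -6338337/493553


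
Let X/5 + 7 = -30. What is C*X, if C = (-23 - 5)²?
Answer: -145040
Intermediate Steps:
X = -185 (X = -35 + 5*(-30) = -35 - 150 = -185)
C = 784 (C = (-28)² = 784)
C*X = 784*(-185) = -145040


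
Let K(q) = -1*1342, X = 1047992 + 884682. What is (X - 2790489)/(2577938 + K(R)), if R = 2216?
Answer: -857815/2576596 ≈ -0.33293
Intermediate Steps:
X = 1932674
K(q) = -1342
(X - 2790489)/(2577938 + K(R)) = (1932674 - 2790489)/(2577938 - 1342) = -857815/2576596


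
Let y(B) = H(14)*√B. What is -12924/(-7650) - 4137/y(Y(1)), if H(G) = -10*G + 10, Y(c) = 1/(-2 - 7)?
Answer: 718/425 - 12411*I/130 ≈ 1.6894 - 95.469*I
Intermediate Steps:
Y(c) = -⅑ (Y(c) = 1/(-9) = -⅑)
H(G) = 10 - 10*G
y(B) = -130*√B (y(B) = (10 - 10*14)*√B = (10 - 140)*√B = -130*√B)
-12924/(-7650) - 4137/y(Y(1)) = -12924/(-7650) - 4137*3*I/130 = -12924*(-1/7650) - 4137*3*I/130 = 718/425 - 4137*3*I/130 = 718/425 - 12411*I/130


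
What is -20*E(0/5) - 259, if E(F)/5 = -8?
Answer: 541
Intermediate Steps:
E(F) = -40 (E(F) = 5*(-8) = -40)
-20*E(0/5) - 259 = -20*(-40) - 259 = 800 - 259 = 541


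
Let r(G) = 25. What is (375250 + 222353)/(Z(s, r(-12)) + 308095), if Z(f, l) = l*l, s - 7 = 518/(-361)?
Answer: 597603/308720 ≈ 1.9357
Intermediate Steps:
s = 2009/361 (s = 7 + 518/(-361) = 7 + 518*(-1/361) = 7 - 518/361 = 2009/361 ≈ 5.5651)
Z(f, l) = l**2
(375250 + 222353)/(Z(s, r(-12)) + 308095) = (375250 + 222353)/(25**2 + 308095) = 597603/(625 + 308095) = 597603/308720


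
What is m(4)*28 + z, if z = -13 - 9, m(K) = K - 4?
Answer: -22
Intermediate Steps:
m(K) = -4 + K
z = -22
m(4)*28 + z = (-4 + 4)*28 - 22 = 0*28 - 22 = 0 - 22 = -22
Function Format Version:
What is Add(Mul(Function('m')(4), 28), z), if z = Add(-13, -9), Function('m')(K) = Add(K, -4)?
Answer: -22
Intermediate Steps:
Function('m')(K) = Add(-4, K)
z = -22
Add(Mul(Function('m')(4), 28), z) = Add(Mul(Add(-4, 4), 28), -22) = Add(Mul(0, 28), -22) = Add(0, -22) = -22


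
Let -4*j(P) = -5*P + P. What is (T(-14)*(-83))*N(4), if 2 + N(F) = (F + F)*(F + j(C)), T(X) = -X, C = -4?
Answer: 2324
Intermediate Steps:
j(P) = P (j(P) = -(-5*P + P)/4 = -(-1)*P = P)
N(F) = -2 + 2*F*(-4 + F) (N(F) = -2 + (F + F)*(F - 4) = -2 + (2*F)*(-4 + F) = -2 + 2*F*(-4 + F))
(T(-14)*(-83))*N(4) = (-1*(-14)*(-83))*(-2 - 8*4 + 2*4²) = (14*(-83))*(-2 - 32 + 2*16) = -1162*(-2 - 32 + 32) = -1162*(-2) = 2324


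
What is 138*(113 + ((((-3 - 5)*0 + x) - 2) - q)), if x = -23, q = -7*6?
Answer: 17940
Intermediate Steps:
q = -42
138*(113 + ((((-3 - 5)*0 + x) - 2) - q)) = 138*(113 + ((((-3 - 5)*0 - 23) - 2) - 1*(-42))) = 138*(113 + (((-8*0 - 23) - 2) + 42)) = 138*(113 + (((0 - 23) - 2) + 42)) = 138*(113 + ((-23 - 2) + 42)) = 138*(113 + (-25 + 42)) = 138*(113 + 17) = 138*130 = 17940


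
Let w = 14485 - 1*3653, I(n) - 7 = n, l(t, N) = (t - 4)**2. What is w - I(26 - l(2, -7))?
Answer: 10803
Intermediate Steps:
l(t, N) = (-4 + t)**2
I(n) = 7 + n
w = 10832 (w = 14485 - 3653 = 10832)
w - I(26 - l(2, -7)) = 10832 - (7 + (26 - (-4 + 2)**2)) = 10832 - (7 + (26 - 1*(-2)**2)) = 10832 - (7 + (26 - 1*4)) = 10832 - (7 + (26 - 4)) = 10832 - (7 + 22) = 10832 - 1*29 = 10832 - 29 = 10803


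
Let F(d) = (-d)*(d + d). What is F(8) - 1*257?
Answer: -385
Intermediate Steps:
F(d) = -2*d² (F(d) = (-d)*(2*d) = -2*d²)
F(8) - 1*257 = -2*8² - 1*257 = -2*64 - 257 = -128 - 257 = -385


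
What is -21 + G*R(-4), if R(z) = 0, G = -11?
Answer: -21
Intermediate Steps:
-21 + G*R(-4) = -21 - 11*0 = -21 + 0 = -21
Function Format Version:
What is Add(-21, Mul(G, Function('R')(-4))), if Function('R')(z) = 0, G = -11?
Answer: -21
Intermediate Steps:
Add(-21, Mul(G, Function('R')(-4))) = Add(-21, Mul(-11, 0)) = Add(-21, 0) = -21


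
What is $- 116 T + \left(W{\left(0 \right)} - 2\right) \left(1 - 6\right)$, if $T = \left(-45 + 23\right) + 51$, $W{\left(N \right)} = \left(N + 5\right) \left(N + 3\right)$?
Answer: $-3429$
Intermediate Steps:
$W{\left(N \right)} = \left(3 + N\right) \left(5 + N\right)$ ($W{\left(N \right)} = \left(5 + N\right) \left(3 + N\right) = \left(3 + N\right) \left(5 + N\right)$)
$T = 29$ ($T = -22 + 51 = 29$)
$- 116 T + \left(W{\left(0 \right)} - 2\right) \left(1 - 6\right) = \left(-116\right) 29 + \left(\left(15 + 0^{2} + 8 \cdot 0\right) - 2\right) \left(1 - 6\right) = -3364 + \left(\left(15 + 0 + 0\right) - 2\right) \left(1 - 6\right) = -3364 + \left(15 - 2\right) \left(-5\right) = -3364 + 13 \left(-5\right) = -3364 - 65 = -3429$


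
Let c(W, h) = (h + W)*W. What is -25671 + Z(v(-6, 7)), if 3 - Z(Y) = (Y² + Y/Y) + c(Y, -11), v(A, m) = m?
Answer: -25690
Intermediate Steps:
c(W, h) = W*(W + h) (c(W, h) = (W + h)*W = W*(W + h))
Z(Y) = 2 - Y² - Y*(-11 + Y) (Z(Y) = 3 - ((Y² + Y/Y) + Y*(Y - 11)) = 3 - ((Y² + 1) + Y*(-11 + Y)) = 3 - ((1 + Y²) + Y*(-11 + Y)) = 3 - (1 + Y² + Y*(-11 + Y)) = 3 + (-1 - Y² - Y*(-11 + Y)) = 2 - Y² - Y*(-11 + Y))
-25671 + Z(v(-6, 7)) = -25671 + (2 - 1*7² - 1*7*(-11 + 7)) = -25671 + (2 - 1*49 - 1*7*(-4)) = -25671 + (2 - 49 + 28) = -25671 - 19 = -25690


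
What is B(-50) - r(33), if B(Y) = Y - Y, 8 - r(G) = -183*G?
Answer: -6047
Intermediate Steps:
r(G) = 8 + 183*G (r(G) = 8 - (-183)*G = 8 + 183*G)
B(Y) = 0
B(-50) - r(33) = 0 - (8 + 183*33) = 0 - (8 + 6039) = 0 - 1*6047 = 0 - 6047 = -6047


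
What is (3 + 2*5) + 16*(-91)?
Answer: -1443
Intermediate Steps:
(3 + 2*5) + 16*(-91) = (3 + 10) - 1456 = 13 - 1456 = -1443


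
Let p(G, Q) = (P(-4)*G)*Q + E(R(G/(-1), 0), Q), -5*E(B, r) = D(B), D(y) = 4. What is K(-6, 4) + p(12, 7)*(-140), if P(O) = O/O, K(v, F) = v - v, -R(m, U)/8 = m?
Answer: -11648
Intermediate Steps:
R(m, U) = -8*m
K(v, F) = 0
E(B, r) = -⅘ (E(B, r) = -⅕*4 = -⅘)
P(O) = 1
p(G, Q) = -⅘ + G*Q (p(G, Q) = (1*G)*Q - ⅘ = G*Q - ⅘ = -⅘ + G*Q)
K(-6, 4) + p(12, 7)*(-140) = 0 + (-⅘ + 12*7)*(-140) = 0 + (-⅘ + 84)*(-140) = 0 + (416/5)*(-140) = 0 - 11648 = -11648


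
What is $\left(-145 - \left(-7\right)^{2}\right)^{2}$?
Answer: $37636$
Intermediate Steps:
$\left(-145 - \left(-7\right)^{2}\right)^{2} = \left(-145 - 49\right)^{2} = \left(-194\right)^{2} = 37636$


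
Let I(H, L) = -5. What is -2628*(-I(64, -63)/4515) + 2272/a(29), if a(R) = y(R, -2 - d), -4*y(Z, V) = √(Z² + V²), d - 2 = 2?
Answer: -876/301 - 9088*√877/877 ≈ -309.79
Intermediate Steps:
d = 4 (d = 2 + 2 = 4)
y(Z, V) = -√(V² + Z²)/4 (y(Z, V) = -√(Z² + V²)/4 = -√(V² + Z²)/4)
a(R) = -√(36 + R²)/4 (a(R) = -√((-2 - 1*4)² + R²)/4 = -√((-2 - 4)² + R²)/4 = -√((-6)² + R²)/4 = -√(36 + R²)/4)
-2628*(-I(64, -63)/4515) + 2272/a(29) = -2628/((-4515/(-5))) + 2272/((-√(36 + 29²)/4)) = -2628/((-4515*(-⅕))) + 2272/((-√(36 + 841)/4)) = -2628/903 + 2272/((-√877/4)) = -2628*1/903 + 2272*(-4*√877/877) = -876/301 - 9088*√877/877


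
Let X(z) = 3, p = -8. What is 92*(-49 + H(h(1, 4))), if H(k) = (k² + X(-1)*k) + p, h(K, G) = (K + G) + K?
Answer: -276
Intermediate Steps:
h(K, G) = G + 2*K (h(K, G) = (G + K) + K = G + 2*K)
H(k) = -8 + k² + 3*k (H(k) = (k² + 3*k) - 8 = -8 + k² + 3*k)
92*(-49 + H(h(1, 4))) = 92*(-49 + (-8 + (4 + 2*1)² + 3*(4 + 2*1))) = 92*(-49 + (-8 + (4 + 2)² + 3*(4 + 2))) = 92*(-49 + (-8 + 6² + 3*6)) = 92*(-49 + (-8 + 36 + 18)) = 92*(-49 + 46) = 92*(-3) = -276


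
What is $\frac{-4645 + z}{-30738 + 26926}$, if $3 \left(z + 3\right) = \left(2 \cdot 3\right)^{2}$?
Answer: $\frac{1159}{953} \approx 1.2162$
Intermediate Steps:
$z = 9$ ($z = -3 + \frac{\left(2 \cdot 3\right)^{2}}{3} = -3 + \frac{6^{2}}{3} = -3 + \frac{1}{3} \cdot 36 = -3 + 12 = 9$)
$\frac{-4645 + z}{-30738 + 26926} = \frac{-4645 + 9}{-30738 + 26926} = - \frac{4636}{-3812} = \left(-4636\right) \left(- \frac{1}{3812}\right) = \frac{1159}{953}$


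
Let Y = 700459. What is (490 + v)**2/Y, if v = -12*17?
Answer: 81796/700459 ≈ 0.11677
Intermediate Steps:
v = -204
(490 + v)**2/Y = (490 - 204)**2/700459 = 286**2*(1/700459) = 81796*(1/700459) = 81796/700459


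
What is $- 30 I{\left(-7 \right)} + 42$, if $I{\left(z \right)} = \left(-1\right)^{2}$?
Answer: $12$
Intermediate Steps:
$I{\left(z \right)} = 1$
$- 30 I{\left(-7 \right)} + 42 = \left(-30\right) 1 + 42 = -30 + 42 = 12$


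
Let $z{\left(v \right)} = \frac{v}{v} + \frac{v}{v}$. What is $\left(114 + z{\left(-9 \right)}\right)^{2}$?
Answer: $13456$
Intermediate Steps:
$z{\left(v \right)} = 2$ ($z{\left(v \right)} = 1 + 1 = 2$)
$\left(114 + z{\left(-9 \right)}\right)^{2} = \left(114 + 2\right)^{2} = 116^{2} = 13456$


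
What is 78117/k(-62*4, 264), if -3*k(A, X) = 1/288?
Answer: -67493088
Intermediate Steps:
k(A, X) = -1/864 (k(A, X) = -1/3/288 = -1/3*1/288 = -1/864)
78117/k(-62*4, 264) = 78117/(-1/864) = 78117*(-864) = -67493088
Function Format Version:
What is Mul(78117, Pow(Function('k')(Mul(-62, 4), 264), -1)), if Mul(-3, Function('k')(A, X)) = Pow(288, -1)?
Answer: -67493088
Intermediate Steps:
Function('k')(A, X) = Rational(-1, 864) (Function('k')(A, X) = Mul(Rational(-1, 3), Pow(288, -1)) = Mul(Rational(-1, 3), Rational(1, 288)) = Rational(-1, 864))
Mul(78117, Pow(Function('k')(Mul(-62, 4), 264), -1)) = Mul(78117, Pow(Rational(-1, 864), -1)) = Mul(78117, -864) = -67493088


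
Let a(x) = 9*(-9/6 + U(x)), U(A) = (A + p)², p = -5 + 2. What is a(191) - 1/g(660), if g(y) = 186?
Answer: 29581672/93 ≈ 3.1808e+5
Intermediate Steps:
p = -3
U(A) = (-3 + A)² (U(A) = (A - 3)² = (-3 + A)²)
a(x) = -27/2 + 9*(-3 + x)² (a(x) = 9*(-9/6 + (-3 + x)²) = 9*(-9*⅙ + (-3 + x)²) = 9*(-3/2 + (-3 + x)²) = -27/2 + 9*(-3 + x)²)
a(191) - 1/g(660) = (-27/2 + 9*(-3 + 191)²) - 1/186 = (-27/2 + 9*188²) - 1*1/186 = (-27/2 + 9*35344) - 1/186 = (-27/2 + 318096) - 1/186 = 636165/2 - 1/186 = 29581672/93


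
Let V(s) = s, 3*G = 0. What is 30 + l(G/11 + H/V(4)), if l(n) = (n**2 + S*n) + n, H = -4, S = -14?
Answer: 44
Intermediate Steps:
G = 0 (G = (1/3)*0 = 0)
l(n) = n**2 - 13*n (l(n) = (n**2 - 14*n) + n = n**2 - 13*n)
30 + l(G/11 + H/V(4)) = 30 + (0/11 - 4/4)*(-13 + (0/11 - 4/4)) = 30 + (0*(1/11) - 4*1/4)*(-13 + (0*(1/11) - 4*1/4)) = 30 + (0 - 1)*(-13 + (0 - 1)) = 30 - (-13 - 1) = 30 - 1*(-14) = 30 + 14 = 44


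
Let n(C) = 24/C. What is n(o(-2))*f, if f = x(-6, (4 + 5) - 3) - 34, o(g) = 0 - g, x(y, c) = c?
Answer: -336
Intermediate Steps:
o(g) = -g
f = -28 (f = ((4 + 5) - 3) - 34 = (9 - 3) - 34 = 6 - 34 = -28)
n(o(-2))*f = (24/((-1*(-2))))*(-28) = (24/2)*(-28) = (24*(1/2))*(-28) = 12*(-28) = -336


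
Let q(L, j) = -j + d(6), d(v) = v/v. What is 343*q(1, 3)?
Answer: -686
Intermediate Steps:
d(v) = 1
q(L, j) = 1 - j (q(L, j) = -j + 1 = 1 - j)
343*q(1, 3) = 343*(1 - 1*3) = 343*(1 - 3) = 343*(-2) = -686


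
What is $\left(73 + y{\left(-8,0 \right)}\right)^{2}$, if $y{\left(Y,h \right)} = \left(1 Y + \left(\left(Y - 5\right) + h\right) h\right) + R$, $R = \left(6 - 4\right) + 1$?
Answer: $4624$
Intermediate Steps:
$R = 3$ ($R = 2 + 1 = 3$)
$y{\left(Y,h \right)} = 3 + Y + h \left(-5 + Y + h\right)$ ($y{\left(Y,h \right)} = \left(1 Y + \left(\left(Y - 5\right) + h\right) h\right) + 3 = \left(Y + \left(\left(-5 + Y\right) + h\right) h\right) + 3 = \left(Y + \left(-5 + Y + h\right) h\right) + 3 = \left(Y + h \left(-5 + Y + h\right)\right) + 3 = 3 + Y + h \left(-5 + Y + h\right)$)
$\left(73 + y{\left(-8,0 \right)}\right)^{2} = \left(73 - \left(5 + 0\right)\right)^{2} = \left(73 + \left(3 - 8 + 0 + 0 + 0\right)\right)^{2} = \left(73 - 5\right)^{2} = 68^{2} = 4624$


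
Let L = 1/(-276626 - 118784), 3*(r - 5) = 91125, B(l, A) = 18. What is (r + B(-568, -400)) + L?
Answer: 12019673179/395410 ≈ 30398.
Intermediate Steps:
r = 30380 (r = 5 + (⅓)*91125 = 5 + 30375 = 30380)
L = -1/395410 (L = 1/(-395410) = -1/395410 ≈ -2.5290e-6)
(r + B(-568, -400)) + L = (30380 + 18) - 1/395410 = 30398 - 1/395410 = 12019673179/395410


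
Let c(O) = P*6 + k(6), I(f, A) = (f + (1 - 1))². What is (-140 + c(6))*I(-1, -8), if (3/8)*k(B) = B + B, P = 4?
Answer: -84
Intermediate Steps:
I(f, A) = f² (I(f, A) = (f + 0)² = f²)
k(B) = 16*B/3 (k(B) = 8*(B + B)/3 = 8*(2*B)/3 = 16*B/3)
c(O) = 56 (c(O) = 4*6 + (16/3)*6 = 24 + 32 = 56)
(-140 + c(6))*I(-1, -8) = (-140 + 56)*(-1)² = -84*1 = -84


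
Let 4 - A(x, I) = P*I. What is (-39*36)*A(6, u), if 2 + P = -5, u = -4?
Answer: 33696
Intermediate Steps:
P = -7 (P = -2 - 5 = -7)
A(x, I) = 4 + 7*I (A(x, I) = 4 - (-7)*I = 4 + 7*I)
(-39*36)*A(6, u) = (-39*36)*(4 + 7*(-4)) = -1404*(4 - 28) = -1404*(-24) = 33696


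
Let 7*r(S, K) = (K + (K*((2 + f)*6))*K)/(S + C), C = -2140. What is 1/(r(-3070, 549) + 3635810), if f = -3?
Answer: 36470/132599798557 ≈ 2.7504e-7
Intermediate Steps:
r(S, K) = (K - 6*K²)/(7*(-2140 + S)) (r(S, K) = ((K + (K*((2 - 3)*6))*K)/(S - 2140))/7 = ((K + (K*(-1*6))*K)/(-2140 + S))/7 = ((K + (K*(-6))*K)/(-2140 + S))/7 = ((K + (-6*K)*K)/(-2140 + S))/7 = ((K - 6*K²)/(-2140 + S))/7 = (K - 6*K²)/(7*(-2140 + S)))
1/(r(-3070, 549) + 3635810) = 1/((⅐)*549*(1 - 6*549)/(-2140 - 3070) + 3635810) = 1/((⅐)*549*(1 - 3294)/(-5210) + 3635810) = 1/((⅐)*549*(-1/5210)*(-3293) + 3635810) = 1/(1807857/36470 + 3635810) = 1/(132599798557/36470) = 36470/132599798557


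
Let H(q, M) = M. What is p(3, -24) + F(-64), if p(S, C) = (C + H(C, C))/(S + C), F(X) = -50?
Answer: -334/7 ≈ -47.714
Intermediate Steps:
p(S, C) = 2*C/(C + S) (p(S, C) = (C + C)/(S + C) = (2*C)/(C + S) = 2*C/(C + S))
p(3, -24) + F(-64) = 2*(-24)/(-24 + 3) - 50 = 2*(-24)/(-21) - 50 = 2*(-24)*(-1/21) - 50 = 16/7 - 50 = -334/7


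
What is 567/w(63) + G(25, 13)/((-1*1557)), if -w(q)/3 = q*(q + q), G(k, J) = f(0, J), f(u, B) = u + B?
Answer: -701/21798 ≈ -0.032159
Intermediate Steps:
f(u, B) = B + u
G(k, J) = J (G(k, J) = J + 0 = J)
w(q) = -6*q² (w(q) = -3*q*(q + q) = -3*q*2*q = -6*q²)
567/w(63) + G(25, 13)/((-1*1557)) = 567/((-6*63²)) + 13/((-1*1557)) = 567/((-6*3969)) + 13/(-1557) = 567/(-23814) + 13*(-1/1557) = 567*(-1/23814) - 13/1557 = -1/42 - 13/1557 = -701/21798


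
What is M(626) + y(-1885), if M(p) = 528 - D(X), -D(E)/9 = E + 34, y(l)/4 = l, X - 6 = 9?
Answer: -6571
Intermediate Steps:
X = 15 (X = 6 + 9 = 15)
y(l) = 4*l
D(E) = -306 - 9*E (D(E) = -9*(E + 34) = -9*(34 + E) = -306 - 9*E)
M(p) = 969 (M(p) = 528 - (-306 - 9*15) = 528 - (-306 - 135) = 528 - 1*(-441) = 528 + 441 = 969)
M(626) + y(-1885) = 969 + 4*(-1885) = 969 - 7540 = -6571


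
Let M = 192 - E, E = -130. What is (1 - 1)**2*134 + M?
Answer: 322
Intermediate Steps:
M = 322 (M = 192 - 1*(-130) = 192 + 130 = 322)
(1 - 1)**2*134 + M = (1 - 1)**2*134 + 322 = 0**2*134 + 322 = 0*134 + 322 = 0 + 322 = 322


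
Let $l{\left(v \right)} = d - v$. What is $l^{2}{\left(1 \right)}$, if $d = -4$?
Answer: $25$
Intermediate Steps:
$l{\left(v \right)} = -4 - v$
$l^{2}{\left(1 \right)} = \left(-4 - 1\right)^{2} = \left(-5\right)^{2} = 25$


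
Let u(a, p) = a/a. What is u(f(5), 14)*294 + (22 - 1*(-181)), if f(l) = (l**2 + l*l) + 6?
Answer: 497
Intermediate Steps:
f(l) = 6 + 2*l**2 (f(l) = (l**2 + l**2) + 6 = 2*l**2 + 6 = 6 + 2*l**2)
u(a, p) = 1
u(f(5), 14)*294 + (22 - 1*(-181)) = 1*294 + (22 - 1*(-181)) = 294 + (22 + 181) = 294 + 203 = 497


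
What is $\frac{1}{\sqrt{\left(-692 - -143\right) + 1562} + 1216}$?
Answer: $\frac{1216}{1477643} - \frac{\sqrt{1013}}{1477643} \approx 0.00080139$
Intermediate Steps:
$\frac{1}{\sqrt{\left(-692 - -143\right) + 1562} + 1216} = \frac{1}{\sqrt{\left(-692 + 143\right) + 1562} + 1216} = \frac{1}{\sqrt{-549 + 1562} + 1216} = \frac{1}{\sqrt{1013} + 1216} = \frac{1}{1216 + \sqrt{1013}}$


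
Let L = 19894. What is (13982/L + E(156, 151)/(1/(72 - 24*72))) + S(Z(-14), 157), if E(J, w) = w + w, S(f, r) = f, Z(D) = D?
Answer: -4974746331/9947 ≈ -5.0013e+5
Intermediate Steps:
E(J, w) = 2*w
(13982/L + E(156, 151)/(1/(72 - 24*72))) + S(Z(-14), 157) = (13982/19894 + (2*151)/(1/(72 - 24*72))) - 14 = (13982*(1/19894) + 302/(1/(72 - 1728))) - 14 = (6991/9947 + 302/(1/(-1656))) - 14 = (6991/9947 + 302/(-1/1656)) - 14 = (6991/9947 + 302*(-1656)) - 14 = (6991/9947 - 500112) - 14 = -4974607073/9947 - 14 = -4974746331/9947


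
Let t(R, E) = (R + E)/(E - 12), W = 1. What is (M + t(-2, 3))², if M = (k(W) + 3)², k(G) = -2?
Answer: 64/81 ≈ 0.79012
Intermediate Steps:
t(R, E) = (E + R)/(-12 + E)
M = 1 (M = (-2 + 3)² = 1² = 1)
(M + t(-2, 3))² = (1 + (3 - 2)/(-12 + 3))² = (1 + 1/(-9))² = (1 - ⅑*1)² = (1 - ⅑)² = (8/9)² = 64/81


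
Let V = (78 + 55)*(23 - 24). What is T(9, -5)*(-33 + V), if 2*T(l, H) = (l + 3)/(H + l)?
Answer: -249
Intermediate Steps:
T(l, H) = (3 + l)/(2*(H + l)) (T(l, H) = ((l + 3)/(H + l))/2 = ((3 + l)/(H + l))/2 = (3 + l)/(2*(H + l)))
V = -133 (V = 133*(-1) = -133)
T(9, -5)*(-33 + V) = ((3 + 9)/(2*(-5 + 9)))*(-33 - 133) = ((1/2)*12/4)*(-166) = ((1/2)*(1/4)*12)*(-166) = (3/2)*(-166) = -249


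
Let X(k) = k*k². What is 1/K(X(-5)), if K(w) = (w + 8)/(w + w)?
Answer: 250/117 ≈ 2.1368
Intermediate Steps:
X(k) = k³
K(w) = (8 + w)/(2*w) (K(w) = (8 + w)/((2*w)) = (8 + w)*(1/(2*w)) = (8 + w)/(2*w))
1/K(X(-5)) = 1/((8 + (-5)³)/(2*((-5)³))) = 1/((½)*(8 - 125)/(-125)) = 1/((½)*(-1/125)*(-117)) = 1/(117/250) = 250/117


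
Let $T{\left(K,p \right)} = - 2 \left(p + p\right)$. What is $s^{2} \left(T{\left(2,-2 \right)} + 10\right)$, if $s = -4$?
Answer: $288$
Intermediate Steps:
$T{\left(K,p \right)} = - 4 p$ ($T{\left(K,p \right)} = - 2 \cdot 2 p = - 4 p$)
$s^{2} \left(T{\left(2,-2 \right)} + 10\right) = \left(-4\right)^{2} \left(\left(-4\right) \left(-2\right) + 10\right) = 16 \left(8 + 10\right) = 16 \cdot 18 = 288$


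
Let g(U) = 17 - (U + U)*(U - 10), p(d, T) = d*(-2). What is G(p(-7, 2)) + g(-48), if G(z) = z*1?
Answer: -5537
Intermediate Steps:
p(d, T) = -2*d
G(z) = z
g(U) = 17 - 2*U*(-10 + U)
G(p(-7, 2)) + g(-48) = -2*(-7) + (17 - 2*(-48)**2 + 20*(-48)) = 14 + (17 - 2*2304 - 960) = 14 + (17 - 4608 - 960) = 14 - 5551 = -5537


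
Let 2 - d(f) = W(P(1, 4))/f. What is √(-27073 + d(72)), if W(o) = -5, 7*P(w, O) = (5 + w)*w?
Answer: I*√3898214/12 ≈ 164.53*I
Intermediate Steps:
P(w, O) = w*(5 + w)/7 (P(w, O) = ((5 + w)*w)/7 = (w*(5 + w))/7 = w*(5 + w)/7)
d(f) = 2 + 5/f (d(f) = 2 - (-5)/f = 2 + 5/f)
√(-27073 + d(72)) = √(-27073 + (2 + 5/72)) = √(-27073 + 149/72) = √(-1949107/72) = I*√3898214/12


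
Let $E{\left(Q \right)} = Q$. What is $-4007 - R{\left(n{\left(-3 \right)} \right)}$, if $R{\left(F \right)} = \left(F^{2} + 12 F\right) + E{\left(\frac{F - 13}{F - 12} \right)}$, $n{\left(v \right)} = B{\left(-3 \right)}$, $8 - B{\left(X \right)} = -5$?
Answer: $-4332$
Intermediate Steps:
$B{\left(X \right)} = 13$ ($B{\left(X \right)} = 8 - -5 = 8 + 5 = 13$)
$n{\left(v \right)} = 13$
$R{\left(F \right)} = F^{2} + 12 F + \frac{-13 + F}{-12 + F}$ ($R{\left(F \right)} = \left(F^{2} + 12 F\right) + \frac{F - 13}{F - 12} = \left(F^{2} + 12 F\right) + \frac{-13 + F}{-12 + F} = F^{2} + 12 F + \frac{-13 + F}{-12 + F}$)
$-4007 - R{\left(n{\left(-3 \right)} \right)} = -4007 - \frac{-13 + 13^{3} - 1859}{-12 + 13} = -4007 - \frac{-13 + 2197 - 1859}{1} = -4007 - 1 \cdot 325 = -4007 - 325 = -4332$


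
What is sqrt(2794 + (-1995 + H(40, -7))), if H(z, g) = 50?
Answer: sqrt(849) ≈ 29.138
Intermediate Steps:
sqrt(2794 + (-1995 + H(40, -7))) = sqrt(2794 + (-1995 + 50)) = sqrt(2794 - 1945) = sqrt(849)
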